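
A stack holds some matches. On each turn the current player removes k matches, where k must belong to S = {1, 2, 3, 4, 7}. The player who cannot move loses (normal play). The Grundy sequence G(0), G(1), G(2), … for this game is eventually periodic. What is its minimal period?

n :  0  1  2  3  4  5  6  7  8  9 10 11 12 13 14
G :  0  1  2  3  4  0  1  2  3  4  0  1  2  3  4
G(n+5) = G(n) holds for n = 0,…,6 (a full window of length max(S) = 7), so the sequence is purely periodic with period 5.

5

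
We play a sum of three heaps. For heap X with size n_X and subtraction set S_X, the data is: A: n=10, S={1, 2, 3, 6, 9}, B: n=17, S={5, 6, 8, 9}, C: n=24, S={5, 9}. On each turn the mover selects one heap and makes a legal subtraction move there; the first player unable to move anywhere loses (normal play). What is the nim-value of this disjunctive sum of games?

Heap A, S = {1, 2, 3, 6, 9}:
G(0) = 0
G(1) = mex{0} = 1
G(2) = mex{1,0} = 2
G(3) = mex{2,1,0} = 3
G(4) = mex{3,2,1} = 0
G(5) = mex{0,3,2} = 1
G(6) = mex{1,0,3,0} = 2
G(7) = mex{2,1,0,1} = 3
G(8) = mex{3,2,1,2} = 0
G(9) = mex{0,3,2,3,0} = 1
G(10) = mex{1,0,3,0,1} = 2
G_A(10) = 2.
Heap B, S = {5, 6, 8, 9}:
n :  0  1  2  3  4  5  6  7  8  9 10 11 12 13 14 15 16 17
G :  0  0  0  0  0  1  1  1  1  1  2  2  2  2  0  0  0  0
G_B(17) = 0.
Heap C, S = {5, 9}:
n :  0  1  2  3  4  5  6  7  8  9 10 11 12 13 14 15 16 17 18 19 20 21 22 23 24
G :  0  0  0  0  0  1  1  1  1  1  2  2  2  2  0  0  0  0  0  1  1  1  1  1  2
G_C(24) = 2.
Combined Grundy value = 2 ⊕ 0 ⊕ 2 = 0.

0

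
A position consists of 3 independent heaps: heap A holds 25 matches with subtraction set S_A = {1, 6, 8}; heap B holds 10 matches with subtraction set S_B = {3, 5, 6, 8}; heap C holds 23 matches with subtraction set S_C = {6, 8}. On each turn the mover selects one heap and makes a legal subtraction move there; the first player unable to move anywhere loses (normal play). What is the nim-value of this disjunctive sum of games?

Heap A, S = {1, 6, 8}:
n :  0  1  2  3  4  5  6  7  8  9 10 11 12 13 14 15 16 17 18 19 20 21 22 23 24 25
G :  0  1  0  1  0  1  2  0  1  0  1  0  1  2  0  1  0  1  0  1  2  0  1  0  1  0
G_A(25) = 0.
Heap B, S = {3, 5, 6, 8}:
n :  0  1  2  3  4  5  6  7  8  9 10
G :  0  0  0  1  1  1  2  2  2  3  3
G_B(10) = 3.
Heap C, S = {6, 8}:
G(0) = 0
G(1) = mex{} = 0
G(2) = mex{} = 0
G(3) = mex{} = 0
G(4) = mex{} = 0
G(5) = mex{} = 0
G(6) = mex{0} = 1
G(7) = mex{0} = 1
G(8) = mex{0,0} = 1
G(9) = mex{0,0} = 1
G(10) = mex{0,0} = 1
G(11) = mex{0,0} = 1
G(12) = mex{1,0} = 2
G(13) = mex{1,0} = 2
G(14) = mex{1,1} = 0
G(15) = mex{1,1} = 0
G(16) = mex{1,1} = 0
G(17) = mex{1,1} = 0
G(18) = mex{2,1} = 0
G(19) = mex{2,1} = 0
G(20) = mex{0,2} = 1
G(21) = mex{0,2} = 1
G(22) = mex{0,0} = 1
G(23) = mex{0,0} = 1
G_C(23) = 1.
Combined Grundy value = 0 ⊕ 3 ⊕ 1 = 2.

2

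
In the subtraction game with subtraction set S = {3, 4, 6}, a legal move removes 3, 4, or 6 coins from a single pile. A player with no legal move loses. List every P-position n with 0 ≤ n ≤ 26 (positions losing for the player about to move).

n :  0  1  2  3  4  5  6  7  8  9 10 11 12 13 14 15 16 17 18 19 20 21 22 23 24 25 26
G :  0  0  0  1  1  1  2  2  2  0  0  0  1  1  1  2  2  2  0  0  0  1  1  1  2  2  2
P-positions are exactly the n with G(n) = 0.

0, 1, 2, 9, 10, 11, 18, 19, 20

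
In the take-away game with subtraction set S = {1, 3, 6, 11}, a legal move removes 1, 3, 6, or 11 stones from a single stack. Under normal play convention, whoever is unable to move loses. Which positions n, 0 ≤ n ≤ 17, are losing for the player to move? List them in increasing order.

n :  0  1  2  3  4  5  6  7  8  9 10 11 12 13 14 15 16 17
G :  0  1  0  1  0  1  2  3  2  0  1  3  4  2  0  1  0  1
P-positions are exactly the n with G(n) = 0.

0, 2, 4, 9, 14, 16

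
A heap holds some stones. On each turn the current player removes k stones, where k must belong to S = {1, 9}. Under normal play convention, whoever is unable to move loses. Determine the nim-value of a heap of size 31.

n :  0  1  2  3  4  5  6  7  8  9 10 11 12 13 14 15 16 17 18 19 20 21 22 23 24 25 26 27 28 29 30 31
G :  0  1  0  1  0  1  0  1  0  1  0  1  0  1  0  1  0  1  0  1  0  1  0  1  0  1  0  1  0  1  0  1

1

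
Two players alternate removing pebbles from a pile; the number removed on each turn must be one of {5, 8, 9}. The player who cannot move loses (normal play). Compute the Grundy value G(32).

0

n :  0  1  2  3  4  5  6  7  8  9 10 11 12 13 14 15 16 17 18 19 20 21 22 23 24 25 26 27 28 29 30 31 32
G :  0  0  0  0  0  1  1  1  1  1  2  2  2  2  0  0  0  0  0  1  1  1  1  1  2  2  2  2  0  0  0  0  0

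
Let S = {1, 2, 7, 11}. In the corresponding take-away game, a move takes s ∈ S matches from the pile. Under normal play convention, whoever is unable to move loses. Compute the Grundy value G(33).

G(0) = 0
G(1) = mex{0} = 1
G(2) = mex{1,0} = 2
G(3) = mex{2,1} = 0
G(4) = mex{0,2} = 1
G(5) = mex{1,0} = 2
G(6) = mex{2,1} = 0
G(7) = mex{0,2,0} = 1
G(8) = mex{1,0,1} = 2
G(9) = mex{2,1,2} = 0
G(10) = mex{0,2,0} = 1
G(11) = mex{1,0,1,0} = 2
G(12) = mex{2,1,2,1} = 0
G(13) = mex{0,2,0,2} = 1
G(14) = mex{1,0,1,0} = 2
G(15) = mex{2,1,2,1} = 0
G(16) = mex{0,2,0,2} = 1
G(17) = mex{1,0,1,0} = 2
G(18) = mex{2,1,2,1} = 0
G(19) = mex{0,2,0,2} = 1
G(20) = mex{1,0,1,0} = 2
G(21) = mex{2,1,2,1} = 0
G(22) = mex{0,2,0,2} = 1
G(23) = mex{1,0,1,0} = 2
G(24) = mex{2,1,2,1} = 0
G(25) = mex{0,2,0,2} = 1
G(26) = mex{1,0,1,0} = 2
G(27) = mex{2,1,2,1} = 0
G(28) = mex{0,2,0,2} = 1
G(29) = mex{1,0,1,0} = 2
G(30) = mex{2,1,2,1} = 0
G(31) = mex{0,2,0,2} = 1
G(32) = mex{1,0,1,0} = 2
G(33) = mex{2,1,2,1} = 0

0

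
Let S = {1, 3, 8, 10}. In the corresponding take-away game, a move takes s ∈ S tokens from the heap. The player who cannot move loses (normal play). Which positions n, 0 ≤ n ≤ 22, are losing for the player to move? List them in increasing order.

0, 2, 4, 6, 11, 13, 15, 17, 22

n :  0  1  2  3  4  5  6  7  8  9 10 11 12 13 14 15 16 17 18 19 20 21 22
G :  0  1  0  1  0  1  0  1  2  3  2  0  1  0  1  0  1  0  1  2  3  2  0
P-positions are exactly the n with G(n) = 0.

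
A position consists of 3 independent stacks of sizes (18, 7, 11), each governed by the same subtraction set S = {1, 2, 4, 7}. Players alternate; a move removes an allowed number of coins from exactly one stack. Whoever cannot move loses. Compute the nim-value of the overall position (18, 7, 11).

All stacks use S = {1, 2, 4, 7}:
n :  0  1  2  3  4  5  6  7  8  9 10 11 12 13 14 15 16 17 18
G :  0  1  2  0  1  2  0  1  2  0  1  2  0  1  2  0  1  2  0
Stack A: G(18) = 0.
Stack B: G(7) = 1.
Stack C: G(11) = 2.
Combined Grundy value = 0 ⊕ 1 ⊕ 2 = 3.

3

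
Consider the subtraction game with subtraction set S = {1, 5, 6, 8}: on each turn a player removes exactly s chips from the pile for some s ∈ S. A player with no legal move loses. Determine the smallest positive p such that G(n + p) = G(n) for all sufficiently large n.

n :  0  1  2  3  4  5  6  7  8  9 10 11 12 13 14 15 16 17 18 19 20 21 22 23
G :  0  1  0  1  0  1  2  3  2  3  2  0  1  0  1  0  1  2  3  2  3  2  0  1
G(n+11) = G(n) holds for n = 0,…,7 (a full window of length max(S) = 8), so the sequence is purely periodic with period 11.

11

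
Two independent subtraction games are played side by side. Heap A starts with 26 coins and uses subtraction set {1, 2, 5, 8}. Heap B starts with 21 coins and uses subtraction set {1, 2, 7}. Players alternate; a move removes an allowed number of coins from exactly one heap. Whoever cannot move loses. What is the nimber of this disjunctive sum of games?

2

Heap A, S = {1, 2, 5, 8}:
n :  0  1  2  3  4  5  6  7  8  9 10 11 12 13 14 15 16 17 18 19 20 21 22 23 24 25 26
G :  0  1  2  0  1  2  0  1  2  0  1  2  0  1  2  0  1  2  0  1  2  0  1  2  0  1  2
G_A(26) = 2.
Heap B, S = {1, 2, 7}:
n :  0  1  2  3  4  5  6  7  8  9 10 11 12 13 14 15 16 17 18 19 20 21
G :  0  1  2  0  1  2  0  1  2  0  1  2  0  1  2  0  1  2  0  1  2  0
G_B(21) = 0.
Combined Grundy value = 2 ⊕ 0 = 2.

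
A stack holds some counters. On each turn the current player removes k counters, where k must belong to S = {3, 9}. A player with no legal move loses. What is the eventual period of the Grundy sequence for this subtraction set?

6

G(0) = 0
G(1) = mex{} = 0
G(2) = mex{} = 0
G(3) = mex{0} = 1
G(4) = mex{0} = 1
G(5) = mex{0} = 1
G(6) = mex{1} = 0
G(7) = mex{1} = 0
G(8) = mex{1} = 0
G(9) = mex{0,0} = 1
G(10) = mex{0,0} = 1
G(11) = mex{0,0} = 1
G(12) = mex{1,1} = 0
G(13) = mex{1,1} = 0
G(14) = mex{1,1} = 0
G(15) = mex{0,0} = 1
G(16) = mex{0,0} = 1
G(n+6) = G(n) holds for n = 0,…,8 (a full window of length max(S) = 9), so the sequence is purely periodic with period 6.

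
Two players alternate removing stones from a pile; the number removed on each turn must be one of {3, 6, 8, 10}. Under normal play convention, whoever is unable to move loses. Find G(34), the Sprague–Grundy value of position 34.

G(0) = 0
G(1) = mex{} = 0
G(2) = mex{} = 0
G(3) = mex{0} = 1
G(4) = mex{0} = 1
G(5) = mex{0} = 1
G(6) = mex{1,0} = 2
G(7) = mex{1,0} = 2
G(8) = mex{1,0,0} = 2
G(9) = mex{2,1,0} = 3
G(10) = mex{2,1,0,0} = 3
G(11) = mex{2,1,1,0} = 3
G(12) = mex{3,2,1,0} = 4
G(13) = mex{3,2,1,1} = 0
G(14) = mex{3,2,2,1} = 0
G(15) = mex{4,3,2,1} = 0
G(16) = mex{0,3,2,2} = 1
G(17) = mex{0,3,3,2} = 1
G(18) = mex{0,4,3,2} = 1
G(19) = mex{1,0,3,3} = 2
G(20) = mex{1,0,4,3} = 2
G(21) = mex{1,0,0,3} = 2
G(22) = mex{2,1,0,4} = 3
G(23) = mex{2,1,0,0} = 3
G(24) = mex{2,1,1,0} = 3
G(25) = mex{3,2,1,0} = 4
G(26) = mex{3,2,1,1} = 0
G(27) = mex{3,2,2,1} = 0
G(28) = mex{4,3,2,1} = 0
G(29) = mex{0,3,2,2} = 1
G(30) = mex{0,3,3,2} = 1
G(31) = mex{0,4,3,2} = 1
G(32) = mex{1,0,3,3} = 2
G(33) = mex{1,0,4,3} = 2
G(34) = mex{1,0,0,3} = 2

2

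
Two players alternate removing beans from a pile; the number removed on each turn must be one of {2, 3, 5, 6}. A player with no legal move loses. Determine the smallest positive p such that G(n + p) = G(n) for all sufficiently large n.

n :  0  1  2  3  4  5  6  7  8  9 10 11 12 13 14 15 16 17
G :  0  0  1  1  2  2  3  3  0  0  1  1  2  2  3  3  0  0
G(n+8) = G(n) holds for n = 0,…,5 (a full window of length max(S) = 6), so the sequence is purely periodic with period 8.

8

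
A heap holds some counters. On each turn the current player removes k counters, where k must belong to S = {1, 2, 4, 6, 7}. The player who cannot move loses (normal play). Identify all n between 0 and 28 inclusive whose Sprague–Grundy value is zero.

G(0) = 0
G(1) = mex{0} = 1
G(2) = mex{1,0} = 2
G(3) = mex{2,1} = 0
G(4) = mex{0,2,0} = 1
G(5) = mex{1,0,1} = 2
G(6) = mex{2,1,2,0} = 3
G(7) = mex{3,2,0,1,0} = 4
G(8) = mex{4,3,1,2,1} = 0
G(9) = mex{0,4,2,0,2} = 1
G(10) = mex{1,0,3,1,0} = 2
G(11) = mex{2,1,4,2,1} = 0
G(12) = mex{0,2,0,3,2} = 1
G(13) = mex{1,0,1,4,3} = 2
G(14) = mex{2,1,2,0,4} = 3
G(15) = mex{3,2,0,1,0} = 4
G(16) = mex{4,3,1,2,1} = 0
G(17) = mex{0,4,2,0,2} = 1
G(18) = mex{1,0,3,1,0} = 2
G(19) = mex{2,1,4,2,1} = 0
G(20) = mex{0,2,0,3,2} = 1
G(21) = mex{1,0,1,4,3} = 2
G(22) = mex{2,1,2,0,4} = 3
G(23) = mex{3,2,0,1,0} = 4
G(24) = mex{4,3,1,2,1} = 0
G(25) = mex{0,4,2,0,2} = 1
G(26) = mex{1,0,3,1,0} = 2
G(27) = mex{2,1,4,2,1} = 0
G(28) = mex{0,2,0,3,2} = 1
P-positions are exactly the n with G(n) = 0.

0, 3, 8, 11, 16, 19, 24, 27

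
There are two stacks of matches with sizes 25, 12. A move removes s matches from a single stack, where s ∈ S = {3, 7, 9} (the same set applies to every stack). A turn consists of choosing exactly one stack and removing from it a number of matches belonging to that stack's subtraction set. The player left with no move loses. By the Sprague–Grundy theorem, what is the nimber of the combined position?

1

All stacks use S = {3, 7, 9}:
n :  0  1  2  3  4  5  6  7  8  9 10 11 12 13 14 15 16 17 18 19 20 21 22 23 24 25
G :  0  0  0  1  1  1  0  2  2  1  3  3  0  2  0  1  0  1  0  1  0  1  0  1  0  1
Stack A: G(25) = 1.
Stack B: G(12) = 0.
Combined Grundy value = 1 ⊕ 0 = 1.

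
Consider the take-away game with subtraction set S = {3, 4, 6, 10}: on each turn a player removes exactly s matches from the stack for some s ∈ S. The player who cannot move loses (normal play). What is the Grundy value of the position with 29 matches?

n :  0  1  2  3  4  5  6  7  8  9 10 11 12 13 14 15 16 17 18 19 20 21 22 23 24 25 26 27 28 29
G :  0  0  0  1  1  1  2  2  2  0  3  3  1  4  0  2  0  1  3  1  2  0  2  0  1  3  1  2  0  2

2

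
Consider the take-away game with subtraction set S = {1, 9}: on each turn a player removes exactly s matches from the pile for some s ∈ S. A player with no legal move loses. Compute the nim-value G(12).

G(0) = 0
G(1) = mex{0} = 1
G(2) = mex{1} = 0
G(3) = mex{0} = 1
G(4) = mex{1} = 0
G(5) = mex{0} = 1
G(6) = mex{1} = 0
G(7) = mex{0} = 1
G(8) = mex{1} = 0
G(9) = mex{0,0} = 1
G(10) = mex{1,1} = 0
G(11) = mex{0,0} = 1
G(12) = mex{1,1} = 0

0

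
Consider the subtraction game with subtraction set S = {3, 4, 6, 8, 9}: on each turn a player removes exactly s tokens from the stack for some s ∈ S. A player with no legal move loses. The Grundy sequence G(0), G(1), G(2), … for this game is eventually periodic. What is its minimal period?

12

n :  0  1  2  3  4  5  6  7  8  9 10 11 12 13 14 15 16 17 18 19 20 21 22 23 24 25
G :  0  0  0  1  1  1  2  2  2  3  3  3  0  0  0  1  1  1  2  2  2  3  3  3  0  0
G(n+12) = G(n) holds for n = 0,…,8 (a full window of length max(S) = 9), so the sequence is purely periodic with period 12.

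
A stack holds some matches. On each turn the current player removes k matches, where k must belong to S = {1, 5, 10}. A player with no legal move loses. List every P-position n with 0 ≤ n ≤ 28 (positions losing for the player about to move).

G(0) = 0
G(1) = mex{0} = 1
G(2) = mex{1} = 0
G(3) = mex{0} = 1
G(4) = mex{1} = 0
G(5) = mex{0,0} = 1
G(6) = mex{1,1} = 0
G(7) = mex{0,0} = 1
G(8) = mex{1,1} = 0
G(9) = mex{0,0} = 1
G(10) = mex{1,1,0} = 2
G(11) = mex{2,0,1} = 3
G(12) = mex{3,1,0} = 2
G(13) = mex{2,0,1} = 3
G(14) = mex{3,1,0} = 2
G(15) = mex{2,2,1} = 0
G(16) = mex{0,3,0} = 1
G(17) = mex{1,2,1} = 0
G(18) = mex{0,3,0} = 1
G(19) = mex{1,2,1} = 0
G(20) = mex{0,0,2} = 1
G(21) = mex{1,1,3} = 0
G(22) = mex{0,0,2} = 1
G(23) = mex{1,1,3} = 0
G(24) = mex{0,0,2} = 1
G(25) = mex{1,1,0} = 2
G(26) = mex{2,0,1} = 3
G(27) = mex{3,1,0} = 2
G(28) = mex{2,0,1} = 3
P-positions are exactly the n with G(n) = 0.

0, 2, 4, 6, 8, 15, 17, 19, 21, 23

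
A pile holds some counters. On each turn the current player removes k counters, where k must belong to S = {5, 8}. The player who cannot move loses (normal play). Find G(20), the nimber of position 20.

n :  0  1  2  3  4  5  6  7  8  9 10 11 12 13 14 15 16 17 18 19 20
G :  0  0  0  0  0  1  1  1  1  1  2  2  2  0  0  0  0  0  1  1  1

1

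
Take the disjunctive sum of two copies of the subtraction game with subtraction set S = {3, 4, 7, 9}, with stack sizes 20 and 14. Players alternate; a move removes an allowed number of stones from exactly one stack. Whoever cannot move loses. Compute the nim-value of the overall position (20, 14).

All stacks use S = {3, 4, 7, 9}:
n :  0  1  2  3  4  5  6  7  8  9 10 11 12 13 14 15 16 17 18 19 20
G :  0  0  0  1  1  1  2  2  2  3  3  3  0  0  0  1  1  1  2  2  2
Stack A: G(20) = 2.
Stack B: G(14) = 0.
Combined Grundy value = 2 ⊕ 0 = 2.

2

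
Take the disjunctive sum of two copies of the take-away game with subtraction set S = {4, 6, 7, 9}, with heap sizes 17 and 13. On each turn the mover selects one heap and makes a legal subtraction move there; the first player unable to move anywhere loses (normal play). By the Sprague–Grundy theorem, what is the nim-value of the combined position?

1

All heaps use S = {4, 6, 7, 9}:
n :  0  1  2  3  4  5  6  7  8  9 10 11 12 13 14 15 16 17
G :  0  0  0  0  1  1  1  1  2  2  2  2  3  0  0  0  0  1
Heap A: G(17) = 1.
Heap B: G(13) = 0.
Combined Grundy value = 1 ⊕ 0 = 1.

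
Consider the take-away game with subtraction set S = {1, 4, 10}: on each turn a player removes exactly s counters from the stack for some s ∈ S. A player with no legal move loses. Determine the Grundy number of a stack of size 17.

n :  0  1  2  3  4  5  6  7  8  9 10 11 12 13 14 15 16 17
G :  0  1  0  1  2  0  1  0  1  2  3  2  3  0  1  3  0  1

1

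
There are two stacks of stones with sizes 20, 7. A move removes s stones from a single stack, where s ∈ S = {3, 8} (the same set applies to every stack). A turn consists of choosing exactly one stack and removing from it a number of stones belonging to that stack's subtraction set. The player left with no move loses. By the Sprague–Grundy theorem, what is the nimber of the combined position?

All stacks use S = {3, 8}:
G(0) = 0
G(1) = mex{} = 0
G(2) = mex{} = 0
G(3) = mex{0} = 1
G(4) = mex{0} = 1
G(5) = mex{0} = 1
G(6) = mex{1} = 0
G(7) = mex{1} = 0
G(8) = mex{1,0} = 2
G(9) = mex{0,0} = 1
G(10) = mex{0,0} = 1
G(11) = mex{2,1} = 0
G(12) = mex{1,1} = 0
G(13) = mex{1,1} = 0
G(14) = mex{0,0} = 1
G(15) = mex{0,0} = 1
G(16) = mex{0,2} = 1
G(17) = mex{1,1} = 0
G(18) = mex{1,1} = 0
G(19) = mex{1,0} = 2
G(20) = mex{0,0} = 1
Stack A: G(20) = 1.
Stack B: G(7) = 0.
Combined Grundy value = 1 ⊕ 0 = 1.

1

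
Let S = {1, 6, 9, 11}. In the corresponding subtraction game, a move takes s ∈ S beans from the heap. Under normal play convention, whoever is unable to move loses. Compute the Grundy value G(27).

n :  0  1  2  3  4  5  6  7  8  9 10 11 12 13 14 15 16 17 18 19 20 21 22 23 24 25 26 27
G :  0  1  0  1  0  1  2  0  1  2  3  2  0  1  0  1  2  0  1  0  1  2  0  1  0  1  2  0

0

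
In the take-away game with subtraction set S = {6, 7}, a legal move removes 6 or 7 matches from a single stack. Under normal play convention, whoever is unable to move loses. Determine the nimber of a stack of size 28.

G(0) = 0
G(1) = mex{} = 0
G(2) = mex{} = 0
G(3) = mex{} = 0
G(4) = mex{} = 0
G(5) = mex{} = 0
G(6) = mex{0} = 1
G(7) = mex{0,0} = 1
G(8) = mex{0,0} = 1
G(9) = mex{0,0} = 1
G(10) = mex{0,0} = 1
G(11) = mex{0,0} = 1
G(12) = mex{1,0} = 2
G(13) = mex{1,1} = 0
G(14) = mex{1,1} = 0
G(15) = mex{1,1} = 0
G(16) = mex{1,1} = 0
G(17) = mex{1,1} = 0
G(18) = mex{2,1} = 0
G(19) = mex{0,2} = 1
G(20) = mex{0,0} = 1
G(21) = mex{0,0} = 1
G(22) = mex{0,0} = 1
G(23) = mex{0,0} = 1
G(24) = mex{0,0} = 1
G(25) = mex{1,0} = 2
G(26) = mex{1,1} = 0
G(27) = mex{1,1} = 0
G(28) = mex{1,1} = 0

0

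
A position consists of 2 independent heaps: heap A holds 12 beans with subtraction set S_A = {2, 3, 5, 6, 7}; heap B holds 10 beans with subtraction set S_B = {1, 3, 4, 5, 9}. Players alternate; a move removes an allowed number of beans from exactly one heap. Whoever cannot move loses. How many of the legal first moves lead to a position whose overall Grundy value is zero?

Heap A, S = {2, 3, 5, 6, 7}:
G(0) = 0
G(1) = mex{} = 0
G(2) = mex{0} = 1
G(3) = mex{0,0} = 1
G(4) = mex{1,0} = 2
G(5) = mex{1,1,0} = 2
G(6) = mex{2,1,0,0} = 3
G(7) = mex{2,2,1,0,0} = 3
G(8) = mex{3,2,1,1,0} = 4
G(9) = mex{3,3,2,1,1} = 0
G(10) = mex{4,3,2,2,1} = 0
G(11) = mex{0,4,3,2,2} = 1
G(12) = mex{0,0,3,3,2} = 1
G_A(12) = 1.
Heap B, S = {1, 3, 4, 5, 9}:
n :  0  1  2  3  4  5  6  7  8  9 10
G :  0  1  0  1  2  3  2  3  0  1  0
G_B(10) = 0.
Combined Grundy value = 1 ⊕ 0 = 1.
A winning move leaves total XOR = 0, i.e. changes one component's Grundy value g to g ⊕ X where X is the current total.
Heap A: need g' = 1⊕1 = 0. Options: 12−2→G=0, 12−3→G=0, 12−5→G=3, 12−6→G=3, 12−7→G=2. Hits: 2.
Heap B: need g' = 0⊕1 = 1. Options: 10−1→G=1, 10−3→G=3, 10−4→G=2, 10−5→G=3, 10−9→G=1. Hits: 2.

4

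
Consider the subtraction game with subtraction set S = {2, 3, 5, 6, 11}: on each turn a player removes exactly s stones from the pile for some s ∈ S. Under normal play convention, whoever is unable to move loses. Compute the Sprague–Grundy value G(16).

0

G(0) = 0
G(1) = mex{} = 0
G(2) = mex{0} = 1
G(3) = mex{0,0} = 1
G(4) = mex{1,0} = 2
G(5) = mex{1,1,0} = 2
G(6) = mex{2,1,0,0} = 3
G(7) = mex{2,2,1,0} = 3
G(8) = mex{3,2,1,1} = 0
G(9) = mex{3,3,2,1} = 0
G(10) = mex{0,3,2,2} = 1
G(11) = mex{0,0,3,2,0} = 1
G(12) = mex{1,0,3,3,0} = 2
G(13) = mex{1,1,0,3,1} = 2
G(14) = mex{2,1,0,0,1} = 3
G(15) = mex{2,2,1,0,2} = 3
G(16) = mex{3,2,1,1,2} = 0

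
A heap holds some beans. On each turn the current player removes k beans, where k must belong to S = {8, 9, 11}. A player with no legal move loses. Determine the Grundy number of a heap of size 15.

n :  0  1  2  3  4  5  6  7  8  9 10 11 12 13 14 15
G :  0  0  0  0  0  0  0  0  1  1  1  1  1  1  1  1

1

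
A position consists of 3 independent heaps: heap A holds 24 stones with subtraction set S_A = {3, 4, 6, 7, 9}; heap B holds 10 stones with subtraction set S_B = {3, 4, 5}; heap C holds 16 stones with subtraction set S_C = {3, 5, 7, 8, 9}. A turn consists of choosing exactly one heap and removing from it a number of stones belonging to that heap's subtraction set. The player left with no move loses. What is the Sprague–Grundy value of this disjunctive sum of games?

1

Heap A, S = {3, 4, 6, 7, 9}:
G(0) = 0
G(1) = mex{} = 0
G(2) = mex{} = 0
G(3) = mex{0} = 1
G(4) = mex{0,0} = 1
G(5) = mex{0,0} = 1
G(6) = mex{1,0,0} = 2
G(7) = mex{1,1,0,0} = 2
G(8) = mex{1,1,0,0} = 2
G(9) = mex{2,1,1,0,0} = 3
G(10) = mex{2,2,1,1,0} = 3
G(11) = mex{2,2,1,1,0} = 3
G(12) = mex{3,2,2,1,1} = 0
G(13) = mex{3,3,2,2,1} = 0
G(14) = mex{3,3,2,2,1} = 0
G(15) = mex{0,3,3,2,2} = 1
G(16) = mex{0,0,3,3,2} = 1
G(17) = mex{0,0,3,3,2} = 1
G(18) = mex{1,0,0,3,3} = 2
G(19) = mex{1,1,0,0,3} = 2
G(20) = mex{1,1,0,0,3} = 2
G(21) = mex{2,1,1,0,0} = 3
G(22) = mex{2,2,1,1,0} = 3
G(23) = mex{2,2,1,1,0} = 3
G(24) = mex{3,2,2,1,1} = 0
G_A(24) = 0.
Heap B, S = {3, 4, 5}:
n :  0  1  2  3  4  5  6  7  8  9 10
G :  0  0  0  1  1  1  2  2  0  0  0
G_B(10) = 0.
Heap C, S = {3, 5, 7, 8, 9}:
G(0) = 0
G(1) = mex{} = 0
G(2) = mex{} = 0
G(3) = mex{0} = 1
G(4) = mex{0} = 1
G(5) = mex{0,0} = 1
G(6) = mex{1,0} = 2
G(7) = mex{1,0,0} = 2
G(8) = mex{1,1,0,0} = 2
G(9) = mex{2,1,0,0,0} = 3
G(10) = mex{2,1,1,0,0} = 3
G(11) = mex{2,2,1,1,0} = 3
G(12) = mex{3,2,1,1,1} = 0
G(13) = mex{3,2,2,1,1} = 0
G(14) = mex{3,3,2,2,1} = 0
G(15) = mex{0,3,2,2,2} = 1
G(16) = mex{0,3,3,2,2} = 1
G_C(16) = 1.
Combined Grundy value = 0 ⊕ 0 ⊕ 1 = 1.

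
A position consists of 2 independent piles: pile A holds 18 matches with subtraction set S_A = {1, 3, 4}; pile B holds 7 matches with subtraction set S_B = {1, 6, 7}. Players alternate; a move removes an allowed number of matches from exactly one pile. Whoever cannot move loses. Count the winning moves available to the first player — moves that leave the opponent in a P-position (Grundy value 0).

Pile A, S = {1, 3, 4}:
n :  0  1  2  3  4  5  6  7  8  9 10 11 12 13 14 15 16 17 18
G :  0  1  0  1  2  3  2  0  1  0  1  2  3  2  0  1  0  1  2
G_A(18) = 2.
Pile B, S = {1, 6, 7}:
n : 0 1 2 3 4 5 6 7
G : 0 1 0 1 0 1 2 3
G_B(7) = 3.
Combined Grundy value = 2 ⊕ 3 = 1.
A winning move leaves total XOR = 0, i.e. changes one component's Grundy value g to g ⊕ X where X is the current total.
Pile A: need g' = 2⊕1 = 3. Options: 18−1→G=1, 18−3→G=1, 18−4→G=0. Hits: 0.
Pile B: need g' = 3⊕1 = 2. Options: 7−1→G=2, 7−6→G=1, 7−7→G=0. Hits: 1.

1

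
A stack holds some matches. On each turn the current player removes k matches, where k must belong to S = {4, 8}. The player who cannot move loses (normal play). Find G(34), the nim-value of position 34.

2

n :  0  1  2  3  4  5  6  7  8  9 10 11 12 13 14 15 16 17 18 19 20 21 22 23 24 25 26 27 28 29 30 31 32 33 34
G :  0  0  0  0  1  1  1  1  2  2  2  2  0  0  0  0  1  1  1  1  2  2  2  2  0  0  0  0  1  1  1  1  2  2  2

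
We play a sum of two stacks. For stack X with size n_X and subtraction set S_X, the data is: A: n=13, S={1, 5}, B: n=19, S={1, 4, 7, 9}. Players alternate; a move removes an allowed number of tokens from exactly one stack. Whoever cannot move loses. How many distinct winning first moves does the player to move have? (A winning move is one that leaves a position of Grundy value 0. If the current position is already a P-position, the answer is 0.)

Stack A, S = {1, 5}:
G(0) = 0
G(1) = mex{0} = 1
G(2) = mex{1} = 0
G(3) = mex{0} = 1
G(4) = mex{1} = 0
G(5) = mex{0,0} = 1
G(6) = mex{1,1} = 0
G(7) = mex{0,0} = 1
G(8) = mex{1,1} = 0
G(9) = mex{0,0} = 1
G(10) = mex{1,1} = 0
G(11) = mex{0,0} = 1
G(12) = mex{1,1} = 0
G(13) = mex{0,0} = 1
G_A(13) = 1.
Stack B, S = {1, 4, 7, 9}:
G(0) = 0
G(1) = mex{0} = 1
G(2) = mex{1} = 0
G(3) = mex{0} = 1
G(4) = mex{1,0} = 2
G(5) = mex{2,1} = 0
G(6) = mex{0,0} = 1
G(7) = mex{1,1,0} = 2
G(8) = mex{2,2,1} = 0
G(9) = mex{0,0,0,0} = 1
G(10) = mex{1,1,1,1} = 0
G(11) = mex{0,2,2,0} = 1
G(12) = mex{1,0,0,1} = 2
G(13) = mex{2,1,1,2} = 0
G(14) = mex{0,0,2,0} = 1
G(15) = mex{1,1,0,1} = 2
G(16) = mex{2,2,1,2} = 0
G(17) = mex{0,0,0,0} = 1
G(18) = mex{1,1,1,1} = 0
G(19) = mex{0,2,2,0} = 1
G_B(19) = 1.
Combined Grundy value = 1 ⊕ 1 = 0.
A winning move leaves total XOR = 0, i.e. changes one component's Grundy value g to g ⊕ X where X is the current total.
Stack A: target g' = 1⊕0 = 1, but every legal move changes the Grundy value (mex property), so 0 moves.
Stack B: target g' = 1⊕0 = 1, but every legal move changes the Grundy value (mex property), so 0 moves.

0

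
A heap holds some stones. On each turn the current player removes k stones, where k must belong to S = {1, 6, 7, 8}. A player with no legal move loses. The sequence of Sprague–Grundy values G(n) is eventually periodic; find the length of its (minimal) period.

G(0) = 0
G(1) = mex{0} = 1
G(2) = mex{1} = 0
G(3) = mex{0} = 1
G(4) = mex{1} = 0
G(5) = mex{0} = 1
G(6) = mex{1,0} = 2
G(7) = mex{2,1,0} = 3
G(8) = mex{3,0,1,0} = 2
G(9) = mex{2,1,0,1} = 3
G(10) = mex{3,0,1,0} = 2
G(11) = mex{2,1,0,1} = 3
G(12) = mex{3,2,1,0} = 4
G(13) = mex{4,3,2,1} = 0
G(14) = mex{0,2,3,2} = 1
G(15) = mex{1,3,2,3} = 0
G(16) = mex{0,2,3,2} = 1
G(17) = mex{1,3,2,3} = 0
G(18) = mex{0,4,3,2} = 1
G(19) = mex{1,0,4,3} = 2
G(20) = mex{2,1,0,4} = 3
G(21) = mex{3,0,1,0} = 2
G(22) = mex{2,1,0,1} = 3
G(23) = mex{3,0,1,0} = 2
G(24) = mex{2,1,0,1} = 3
G(25) = mex{3,2,1,0} = 4
G(26) = mex{4,3,2,1} = 0
G(27) = mex{0,2,3,2} = 1
G(n+13) = G(n) holds for n = 0,…,7 (a full window of length max(S) = 8), so the sequence is purely periodic with period 13.

13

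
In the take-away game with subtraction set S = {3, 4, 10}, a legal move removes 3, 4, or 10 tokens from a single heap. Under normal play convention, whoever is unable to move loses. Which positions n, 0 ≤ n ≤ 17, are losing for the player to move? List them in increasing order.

0, 1, 2, 7, 8, 9, 14, 15, 16

n :  0  1  2  3  4  5  6  7  8  9 10 11 12 13 14 15 16 17
G :  0  0  0  1  1  1  2  0  0  0  1  1  1  2  0  0  0  1
P-positions are exactly the n with G(n) = 0.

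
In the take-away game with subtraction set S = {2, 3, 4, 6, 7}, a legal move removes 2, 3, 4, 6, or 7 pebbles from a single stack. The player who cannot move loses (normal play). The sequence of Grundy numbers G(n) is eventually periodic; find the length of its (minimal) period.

G(0) = 0
G(1) = mex{} = 0
G(2) = mex{0} = 1
G(3) = mex{0,0} = 1
G(4) = mex{1,0,0} = 2
G(5) = mex{1,1,0} = 2
G(6) = mex{2,1,1,0} = 3
G(7) = mex{2,2,1,0,0} = 3
G(8) = mex{3,2,2,1,0} = 4
G(9) = mex{3,3,2,1,1} = 0
G(10) = mex{4,3,3,2,1} = 0
G(11) = mex{0,4,3,2,2} = 1
G(12) = mex{0,0,4,3,2} = 1
G(13) = mex{1,0,0,3,3} = 2
G(14) = mex{1,1,0,4,3} = 2
G(15) = mex{2,1,1,0,4} = 3
G(16) = mex{2,2,1,0,0} = 3
G(17) = mex{3,2,2,1,0} = 4
G(18) = mex{3,3,2,1,1} = 0
G(19) = mex{4,3,3,2,1} = 0
G(n+9) = G(n) holds for n = 0,…,6 (a full window of length max(S) = 7), so the sequence is purely periodic with period 9.

9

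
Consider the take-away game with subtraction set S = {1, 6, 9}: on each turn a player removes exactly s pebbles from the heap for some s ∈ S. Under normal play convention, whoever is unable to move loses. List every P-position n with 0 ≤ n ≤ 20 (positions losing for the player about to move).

0, 2, 4, 7, 12, 14, 17, 19

n :  0  1  2  3  4  5  6  7  8  9 10 11 12 13 14 15 16 17 18 19 20
G :  0  1  0  1  0  1  2  0  1  2  3  2  0  1  0  1  2  0  1  0  1
P-positions are exactly the n with G(n) = 0.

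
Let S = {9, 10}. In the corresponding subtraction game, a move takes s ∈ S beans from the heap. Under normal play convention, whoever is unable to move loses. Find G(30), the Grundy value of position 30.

n :  0  1  2  3  4  5  6  7  8  9 10 11 12 13 14 15 16 17 18 19 20 21 22 23 24 25 26 27 28 29 30
G :  0  0  0  0  0  0  0  0  0  1  1  1  1  1  1  1  1  1  2  0  0  0  0  0  0  0  0  0  1  1  1

1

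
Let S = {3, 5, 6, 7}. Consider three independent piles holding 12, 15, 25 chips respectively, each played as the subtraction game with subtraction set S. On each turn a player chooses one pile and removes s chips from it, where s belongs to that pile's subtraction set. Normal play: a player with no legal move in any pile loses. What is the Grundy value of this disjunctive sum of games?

All piles use S = {3, 5, 6, 7}:
n :  0  1  2  3  4  5  6  7  8  9 10 11 12 13 14 15 16 17 18 19 20 21 22 23 24 25
G :  0  0  0  1  1  1  2  2  2  3  0  0  0  1  1  1  2  2  2  3  0  0  0  1  1  1
Pile A: G(12) = 0.
Pile B: G(15) = 1.
Pile C: G(25) = 1.
Combined Grundy value = 0 ⊕ 1 ⊕ 1 = 0.

0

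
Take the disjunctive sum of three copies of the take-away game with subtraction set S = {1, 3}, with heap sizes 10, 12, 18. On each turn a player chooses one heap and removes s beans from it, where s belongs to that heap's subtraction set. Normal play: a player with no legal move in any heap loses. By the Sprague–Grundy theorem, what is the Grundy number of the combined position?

0

All heaps use S = {1, 3}:
n :  0  1  2  3  4  5  6  7  8  9 10 11 12 13 14 15 16 17 18
G :  0  1  0  1  0  1  0  1  0  1  0  1  0  1  0  1  0  1  0
Heap A: G(10) = 0.
Heap B: G(12) = 0.
Heap C: G(18) = 0.
Combined Grundy value = 0 ⊕ 0 ⊕ 0 = 0.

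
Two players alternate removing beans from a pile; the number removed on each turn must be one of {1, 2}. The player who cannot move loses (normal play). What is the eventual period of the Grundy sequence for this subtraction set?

3

n :  0  1  2  3  4  5  6  7  8  9 10 11 12 13 14
G :  0  1  2  0  1  2  0  1  2  0  1  2  0  1  2
G(n+3) = G(n) holds for n = 0,…,1 (a full window of length max(S) = 2), so the sequence is purely periodic with period 3.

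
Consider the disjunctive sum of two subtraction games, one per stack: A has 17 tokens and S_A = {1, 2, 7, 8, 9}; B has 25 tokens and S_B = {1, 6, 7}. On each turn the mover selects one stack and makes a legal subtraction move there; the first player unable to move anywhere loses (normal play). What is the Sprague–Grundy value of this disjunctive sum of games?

Stack A, S = {1, 2, 7, 8, 9}:
G(0) = 0
G(1) = mex{0} = 1
G(2) = mex{1,0} = 2
G(3) = mex{2,1} = 0
G(4) = mex{0,2} = 1
G(5) = mex{1,0} = 2
G(6) = mex{2,1} = 0
G(7) = mex{0,2,0} = 1
G(8) = mex{1,0,1,0} = 2
G(9) = mex{2,1,2,1,0} = 3
G(10) = mex{3,2,0,2,1} = 4
G(11) = mex{4,3,1,0,2} = 5
G(12) = mex{5,4,2,1,0} = 3
G(13) = mex{3,5,0,2,1} = 4
G(14) = mex{4,3,1,0,2} = 5
G(15) = mex{5,4,2,1,0} = 3
G(16) = mex{3,5,3,2,1} = 0
G(17) = mex{0,3,4,3,2} = 1
G_A(17) = 1.
Stack B, S = {1, 6, 7}:
G(0) = 0
G(1) = mex{0} = 1
G(2) = mex{1} = 0
G(3) = mex{0} = 1
G(4) = mex{1} = 0
G(5) = mex{0} = 1
G(6) = mex{1,0} = 2
G(7) = mex{2,1,0} = 3
G(8) = mex{3,0,1} = 2
G(9) = mex{2,1,0} = 3
G(10) = mex{3,0,1} = 2
G(11) = mex{2,1,0} = 3
G(12) = mex{3,2,1} = 0
G(13) = mex{0,3,2} = 1
G(14) = mex{1,2,3} = 0
G(15) = mex{0,3,2} = 1
G(16) = mex{1,2,3} = 0
G(17) = mex{0,3,2} = 1
G(18) = mex{1,0,3} = 2
G(19) = mex{2,1,0} = 3
G(20) = mex{3,0,1} = 2
G(21) = mex{2,1,0} = 3
G(22) = mex{3,0,1} = 2
G(23) = mex{2,1,0} = 3
G(24) = mex{3,2,1} = 0
G(25) = mex{0,3,2} = 1
G_B(25) = 1.
Combined Grundy value = 1 ⊕ 1 = 0.

0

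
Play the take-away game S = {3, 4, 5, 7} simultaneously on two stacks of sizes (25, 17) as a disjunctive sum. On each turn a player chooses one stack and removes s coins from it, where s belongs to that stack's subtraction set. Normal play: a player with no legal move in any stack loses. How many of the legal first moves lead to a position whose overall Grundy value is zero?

3

All stacks use S = {3, 4, 5, 7}:
n :  0  1  2  3  4  5  6  7  8  9 10 11 12 13 14 15 16 17 18 19 20 21 22 23 24 25
G :  0  0  0  1  1  1  2  2  2  3  0  0  0  1  1  1  2  2  2  3  0  0  0  1  1  1
Stack A: G(25) = 1.
Stack B: G(17) = 2.
Combined Grundy value = 1 ⊕ 2 = 3.
A winning move leaves total XOR = 0, i.e. changes one component's Grundy value g to g ⊕ X where X is the current total.
Stack A: need g' = 1⊕3 = 2. Options: 25−3→G=0, 25−4→G=0, 25−5→G=0, 25−7→G=2. Hits: 1.
Stack B: need g' = 2⊕3 = 1. Options: 17−3→G=1, 17−4→G=1, 17−5→G=0, 17−7→G=0. Hits: 2.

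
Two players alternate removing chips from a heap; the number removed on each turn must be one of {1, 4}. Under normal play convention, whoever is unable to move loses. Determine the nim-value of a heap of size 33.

G(0) = 0
G(1) = mex{0} = 1
G(2) = mex{1} = 0
G(3) = mex{0} = 1
G(4) = mex{1,0} = 2
G(5) = mex{2,1} = 0
G(6) = mex{0,0} = 1
G(7) = mex{1,1} = 0
G(8) = mex{0,2} = 1
G(9) = mex{1,0} = 2
G(10) = mex{2,1} = 0
G(11) = mex{0,0} = 1
G(12) = mex{1,1} = 0
G(13) = mex{0,2} = 1
G(14) = mex{1,0} = 2
G(15) = mex{2,1} = 0
G(16) = mex{0,0} = 1
G(17) = mex{1,1} = 0
G(18) = mex{0,2} = 1
G(19) = mex{1,0} = 2
G(20) = mex{2,1} = 0
G(21) = mex{0,0} = 1
G(22) = mex{1,1} = 0
G(23) = mex{0,2} = 1
G(24) = mex{1,0} = 2
G(25) = mex{2,1} = 0
G(26) = mex{0,0} = 1
G(27) = mex{1,1} = 0
G(28) = mex{0,2} = 1
G(29) = mex{1,0} = 2
G(30) = mex{2,1} = 0
G(31) = mex{0,0} = 1
G(32) = mex{1,1} = 0
G(33) = mex{0,2} = 1

1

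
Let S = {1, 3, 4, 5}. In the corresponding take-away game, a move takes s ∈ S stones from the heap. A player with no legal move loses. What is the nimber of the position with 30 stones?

2

n :  0  1  2  3  4  5  6  7  8  9 10 11 12 13 14 15 16 17 18 19 20 21 22 23 24 25 26 27 28 29 30
G :  0  1  0  1  2  3  2  3  0  1  0  1  2  3  2  3  0  1  0  1  2  3  2  3  0  1  0  1  2  3  2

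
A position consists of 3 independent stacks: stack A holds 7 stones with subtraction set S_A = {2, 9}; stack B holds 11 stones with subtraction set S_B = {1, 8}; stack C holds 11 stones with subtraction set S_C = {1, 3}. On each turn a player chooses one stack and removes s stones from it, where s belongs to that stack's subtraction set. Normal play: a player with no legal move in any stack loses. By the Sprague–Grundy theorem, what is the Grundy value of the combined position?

0

Stack A, S = {2, 9}:
n : 0 1 2 3 4 5 6 7
G : 0 0 1 1 0 0 1 1
G_A(7) = 1.
Stack B, S = {1, 8}:
G(0) = 0
G(1) = mex{0} = 1
G(2) = mex{1} = 0
G(3) = mex{0} = 1
G(4) = mex{1} = 0
G(5) = mex{0} = 1
G(6) = mex{1} = 0
G(7) = mex{0} = 1
G(8) = mex{1,0} = 2
G(9) = mex{2,1} = 0
G(10) = mex{0,0} = 1
G(11) = mex{1,1} = 0
G_B(11) = 0.
Stack C, S = {1, 3}:
G(0) = 0
G(1) = mex{0} = 1
G(2) = mex{1} = 0
G(3) = mex{0,0} = 1
G(4) = mex{1,1} = 0
G(5) = mex{0,0} = 1
G(6) = mex{1,1} = 0
G(7) = mex{0,0} = 1
G(8) = mex{1,1} = 0
G(9) = mex{0,0} = 1
G(10) = mex{1,1} = 0
G(11) = mex{0,0} = 1
G_C(11) = 1.
Combined Grundy value = 1 ⊕ 0 ⊕ 1 = 0.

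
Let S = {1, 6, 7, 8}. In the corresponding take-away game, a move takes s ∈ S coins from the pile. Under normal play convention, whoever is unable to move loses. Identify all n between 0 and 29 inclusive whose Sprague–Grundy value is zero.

G(0) = 0
G(1) = mex{0} = 1
G(2) = mex{1} = 0
G(3) = mex{0} = 1
G(4) = mex{1} = 0
G(5) = mex{0} = 1
G(6) = mex{1,0} = 2
G(7) = mex{2,1,0} = 3
G(8) = mex{3,0,1,0} = 2
G(9) = mex{2,1,0,1} = 3
G(10) = mex{3,0,1,0} = 2
G(11) = mex{2,1,0,1} = 3
G(12) = mex{3,2,1,0} = 4
G(13) = mex{4,3,2,1} = 0
G(14) = mex{0,2,3,2} = 1
G(15) = mex{1,3,2,3} = 0
G(16) = mex{0,2,3,2} = 1
G(17) = mex{1,3,2,3} = 0
G(18) = mex{0,4,3,2} = 1
G(19) = mex{1,0,4,3} = 2
G(20) = mex{2,1,0,4} = 3
G(21) = mex{3,0,1,0} = 2
G(22) = mex{2,1,0,1} = 3
G(23) = mex{3,0,1,0} = 2
G(24) = mex{2,1,0,1} = 3
G(25) = mex{3,2,1,0} = 4
G(26) = mex{4,3,2,1} = 0
G(27) = mex{0,2,3,2} = 1
G(28) = mex{1,3,2,3} = 0
G(29) = mex{0,2,3,2} = 1
P-positions are exactly the n with G(n) = 0.

0, 2, 4, 13, 15, 17, 26, 28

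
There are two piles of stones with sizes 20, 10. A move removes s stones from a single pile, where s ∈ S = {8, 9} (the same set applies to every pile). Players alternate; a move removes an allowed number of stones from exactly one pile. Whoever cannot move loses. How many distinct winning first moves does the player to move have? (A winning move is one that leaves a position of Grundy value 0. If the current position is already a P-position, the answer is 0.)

All piles use S = {8, 9}:
G(0) = 0
G(1) = mex{} = 0
G(2) = mex{} = 0
G(3) = mex{} = 0
G(4) = mex{} = 0
G(5) = mex{} = 0
G(6) = mex{} = 0
G(7) = mex{} = 0
G(8) = mex{0} = 1
G(9) = mex{0,0} = 1
G(10) = mex{0,0} = 1
G(11) = mex{0,0} = 1
G(12) = mex{0,0} = 1
G(13) = mex{0,0} = 1
G(14) = mex{0,0} = 1
G(15) = mex{0,0} = 1
G(16) = mex{1,0} = 2
G(17) = mex{1,1} = 0
G(18) = mex{1,1} = 0
G(19) = mex{1,1} = 0
G(20) = mex{1,1} = 0
Pile A: G(20) = 0.
Pile B: G(10) = 1.
Combined Grundy value = 0 ⊕ 1 = 1.
A winning move leaves total XOR = 0, i.e. changes one component's Grundy value g to g ⊕ X where X is the current total.
Pile A: need g' = 0⊕1 = 1. Options: 20−8→G=1, 20−9→G=1. Hits: 2.
Pile B: need g' = 1⊕1 = 0. Options: 10−8→G=0, 10−9→G=0. Hits: 2.

4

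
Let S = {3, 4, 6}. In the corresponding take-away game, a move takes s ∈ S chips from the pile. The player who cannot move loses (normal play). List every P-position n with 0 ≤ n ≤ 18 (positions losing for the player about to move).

0, 1, 2, 9, 10, 11, 18

n :  0  1  2  3  4  5  6  7  8  9 10 11 12 13 14 15 16 17 18
G :  0  0  0  1  1  1  2  2  2  0  0  0  1  1  1  2  2  2  0
P-positions are exactly the n with G(n) = 0.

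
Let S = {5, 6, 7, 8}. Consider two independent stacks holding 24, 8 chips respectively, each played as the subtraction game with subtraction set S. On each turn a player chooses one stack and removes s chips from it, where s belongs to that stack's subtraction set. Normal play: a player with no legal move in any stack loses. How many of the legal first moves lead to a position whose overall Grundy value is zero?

All stacks use S = {5, 6, 7, 8}:
n :  0  1  2  3  4  5  6  7  8  9 10 11 12 13 14 15 16 17 18 19 20 21 22 23 24
G :  0  0  0  0  0  1  1  1  1  1  2  2  2  0  0  0  0  0  1  1  1  1  1  2  2
Stack A: G(24) = 2.
Stack B: G(8) = 1.
Combined Grundy value = 2 ⊕ 1 = 3.
A winning move leaves total XOR = 0, i.e. changes one component's Grundy value g to g ⊕ X where X is the current total.
Stack A: need g' = 2⊕3 = 1. Options: 24−5→G=1, 24−6→G=1, 24−7→G=0, 24−8→G=0. Hits: 2.
Stack B: need g' = 1⊕3 = 2. Options: 8−5→G=0, 8−6→G=0, 8−7→G=0, 8−8→G=0. Hits: 0.

2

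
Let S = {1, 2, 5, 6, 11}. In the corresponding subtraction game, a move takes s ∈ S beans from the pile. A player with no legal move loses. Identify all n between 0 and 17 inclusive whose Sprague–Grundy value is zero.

0, 3, 7, 10, 17

n :  0  1  2  3  4  5  6  7  8  9 10 11 12 13 14 15 16 17
G :  0  1  2  0  1  2  3  0  1  2  0  1  2  3  4  5  3  0
P-positions are exactly the n with G(n) = 0.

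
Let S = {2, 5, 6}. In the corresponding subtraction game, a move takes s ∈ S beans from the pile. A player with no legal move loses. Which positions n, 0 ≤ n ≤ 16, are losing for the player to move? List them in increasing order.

0, 1, 4, 8, 11, 12, 15

G(0) = 0
G(1) = mex{} = 0
G(2) = mex{0} = 1
G(3) = mex{0} = 1
G(4) = mex{1} = 0
G(5) = mex{1,0} = 2
G(6) = mex{0,0,0} = 1
G(7) = mex{2,1,0} = 3
G(8) = mex{1,1,1} = 0
G(9) = mex{3,0,1} = 2
G(10) = mex{0,2,0} = 1
G(11) = mex{2,1,2} = 0
G(12) = mex{1,3,1} = 0
G(13) = mex{0,0,3} = 1
G(14) = mex{0,2,0} = 1
G(15) = mex{1,1,2} = 0
G(16) = mex{1,0,1} = 2
P-positions are exactly the n with G(n) = 0.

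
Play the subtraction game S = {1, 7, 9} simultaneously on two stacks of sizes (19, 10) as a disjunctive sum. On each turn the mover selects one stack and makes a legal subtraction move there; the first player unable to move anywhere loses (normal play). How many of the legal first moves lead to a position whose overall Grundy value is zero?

6

All stacks use S = {1, 7, 9}:
G(0) = 0
G(1) = mex{0} = 1
G(2) = mex{1} = 0
G(3) = mex{0} = 1
G(4) = mex{1} = 0
G(5) = mex{0} = 1
G(6) = mex{1} = 0
G(7) = mex{0,0} = 1
G(8) = mex{1,1} = 0
G(9) = mex{0,0,0} = 1
G(10) = mex{1,1,1} = 0
G(11) = mex{0,0,0} = 1
G(12) = mex{1,1,1} = 0
G(13) = mex{0,0,0} = 1
G(14) = mex{1,1,1} = 0
G(15) = mex{0,0,0} = 1
G(16) = mex{1,1,1} = 0
G(17) = mex{0,0,0} = 1
G(18) = mex{1,1,1} = 0
G(19) = mex{0,0,0} = 1
Stack A: G(19) = 1.
Stack B: G(10) = 0.
Combined Grundy value = 1 ⊕ 0 = 1.
A winning move leaves total XOR = 0, i.e. changes one component's Grundy value g to g ⊕ X where X is the current total.
Stack A: need g' = 1⊕1 = 0. Options: 19−1→G=0, 19−7→G=0, 19−9→G=0. Hits: 3.
Stack B: need g' = 0⊕1 = 1. Options: 10−1→G=1, 10−7→G=1, 10−9→G=1. Hits: 3.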